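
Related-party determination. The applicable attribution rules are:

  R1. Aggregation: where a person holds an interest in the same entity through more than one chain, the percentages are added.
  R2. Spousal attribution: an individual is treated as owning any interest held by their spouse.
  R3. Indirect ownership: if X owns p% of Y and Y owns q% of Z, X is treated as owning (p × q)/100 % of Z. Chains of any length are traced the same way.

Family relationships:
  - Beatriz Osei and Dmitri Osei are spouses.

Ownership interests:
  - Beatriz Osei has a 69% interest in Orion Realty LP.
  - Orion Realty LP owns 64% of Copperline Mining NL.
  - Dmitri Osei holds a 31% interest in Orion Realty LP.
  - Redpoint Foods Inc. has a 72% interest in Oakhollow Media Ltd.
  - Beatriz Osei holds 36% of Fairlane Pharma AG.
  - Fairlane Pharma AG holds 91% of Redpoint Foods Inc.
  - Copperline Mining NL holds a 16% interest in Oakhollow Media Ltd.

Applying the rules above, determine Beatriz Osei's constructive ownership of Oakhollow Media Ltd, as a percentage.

33.8272%

By spousal attribution (R2), Beatriz Osei is treated as also owning Dmitri Osei's interest in Orion Realty LP, giving 69% + 31% = 100%.
Chain via Orion Realty LP → Copperline Mining NL (R3): 100% × 64% × 16% = 10.24% of Oakhollow Media Ltd.
Chain via Fairlane Pharma AG → Redpoint Foods Inc. (R3): 36% × 91% × 72% = 23.5872% of Oakhollow Media Ltd.
Aggregating (R1): 10.24% + 23.5872% = 33.8272%.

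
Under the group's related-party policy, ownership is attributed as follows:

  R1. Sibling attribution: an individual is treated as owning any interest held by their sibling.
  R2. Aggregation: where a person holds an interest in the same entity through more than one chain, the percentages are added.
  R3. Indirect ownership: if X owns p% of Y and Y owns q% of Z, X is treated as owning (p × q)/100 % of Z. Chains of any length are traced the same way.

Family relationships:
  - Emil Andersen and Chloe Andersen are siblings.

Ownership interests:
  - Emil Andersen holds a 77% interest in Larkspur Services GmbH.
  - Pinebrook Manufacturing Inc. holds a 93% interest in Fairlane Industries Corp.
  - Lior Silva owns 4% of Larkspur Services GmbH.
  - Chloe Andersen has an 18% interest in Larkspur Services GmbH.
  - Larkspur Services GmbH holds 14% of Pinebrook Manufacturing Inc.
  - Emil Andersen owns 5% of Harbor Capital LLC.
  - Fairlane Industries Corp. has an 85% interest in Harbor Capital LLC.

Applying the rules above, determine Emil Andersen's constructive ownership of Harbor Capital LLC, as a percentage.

By sibling attribution (R1), Emil Andersen is treated as also owning Chloe Andersen's interest in Larkspur Services GmbH, giving 77% + 18% = 95%.
Chain via Larkspur Services GmbH → Pinebrook Manufacturing Inc. → Fairlane Industries Corp. (R3): 95% × 14% × 93% × 85% = 10.51365% of Harbor Capital LLC.
Direct interest in Harbor Capital LLC: 5%.
Aggregating (R2): 10.51365% + 5% = 15.51365%.

15.51365%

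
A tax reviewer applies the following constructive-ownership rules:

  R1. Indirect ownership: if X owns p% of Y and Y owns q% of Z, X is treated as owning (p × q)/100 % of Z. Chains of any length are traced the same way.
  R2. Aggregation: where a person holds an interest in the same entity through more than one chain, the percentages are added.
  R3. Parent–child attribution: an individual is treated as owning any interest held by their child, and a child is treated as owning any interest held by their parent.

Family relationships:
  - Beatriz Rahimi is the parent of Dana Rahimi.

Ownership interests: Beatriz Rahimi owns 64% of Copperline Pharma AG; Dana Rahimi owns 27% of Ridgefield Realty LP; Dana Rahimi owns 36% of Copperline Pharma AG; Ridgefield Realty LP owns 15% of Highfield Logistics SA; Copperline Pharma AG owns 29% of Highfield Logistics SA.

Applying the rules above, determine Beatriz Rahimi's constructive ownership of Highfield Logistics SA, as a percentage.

By parent–child attribution (R3), Beatriz Rahimi is treated as also owning Dana Rahimi's interest in Copperline Pharma AG, giving 64% + 36% = 100%.
By parent–child attribution (R3), Beatriz Rahimi is treated as owning Dana Rahimi's 27% interest in Ridgefield Realty LP.
Chain via Copperline Pharma AG (R1): 100% × 29% = 29% of Highfield Logistics SA.
Chain via Ridgefield Realty LP (R1): 27% × 15% = 4.05% of Highfield Logistics SA.
Aggregating (R2): 29% + 4.05% = 33.05%.

33.05%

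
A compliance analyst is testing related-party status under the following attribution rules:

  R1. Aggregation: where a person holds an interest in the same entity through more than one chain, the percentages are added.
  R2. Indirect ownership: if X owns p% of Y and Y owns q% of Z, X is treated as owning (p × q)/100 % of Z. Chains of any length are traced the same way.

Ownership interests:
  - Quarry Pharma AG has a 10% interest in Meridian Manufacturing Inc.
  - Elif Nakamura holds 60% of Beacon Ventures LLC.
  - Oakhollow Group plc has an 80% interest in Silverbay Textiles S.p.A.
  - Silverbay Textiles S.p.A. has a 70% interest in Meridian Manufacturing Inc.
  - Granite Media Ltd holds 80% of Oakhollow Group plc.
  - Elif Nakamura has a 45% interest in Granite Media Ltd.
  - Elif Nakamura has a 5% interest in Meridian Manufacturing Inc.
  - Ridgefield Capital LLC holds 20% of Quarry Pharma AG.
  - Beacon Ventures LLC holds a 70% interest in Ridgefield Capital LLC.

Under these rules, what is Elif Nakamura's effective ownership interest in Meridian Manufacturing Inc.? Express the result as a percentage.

Chain via Beacon Ventures LLC → Ridgefield Capital LLC → Quarry Pharma AG (R2): 60% × 70% × 20% × 10% = 0.84% of Meridian Manufacturing Inc.
Chain via Granite Media Ltd → Oakhollow Group plc → Silverbay Textiles S.p.A. (R2): 45% × 80% × 80% × 70% = 20.16% of Meridian Manufacturing Inc.
Direct interest in Meridian Manufacturing Inc: 5%.
Aggregating (R1): 0.84% + 20.16% + 5% = 26%.

26%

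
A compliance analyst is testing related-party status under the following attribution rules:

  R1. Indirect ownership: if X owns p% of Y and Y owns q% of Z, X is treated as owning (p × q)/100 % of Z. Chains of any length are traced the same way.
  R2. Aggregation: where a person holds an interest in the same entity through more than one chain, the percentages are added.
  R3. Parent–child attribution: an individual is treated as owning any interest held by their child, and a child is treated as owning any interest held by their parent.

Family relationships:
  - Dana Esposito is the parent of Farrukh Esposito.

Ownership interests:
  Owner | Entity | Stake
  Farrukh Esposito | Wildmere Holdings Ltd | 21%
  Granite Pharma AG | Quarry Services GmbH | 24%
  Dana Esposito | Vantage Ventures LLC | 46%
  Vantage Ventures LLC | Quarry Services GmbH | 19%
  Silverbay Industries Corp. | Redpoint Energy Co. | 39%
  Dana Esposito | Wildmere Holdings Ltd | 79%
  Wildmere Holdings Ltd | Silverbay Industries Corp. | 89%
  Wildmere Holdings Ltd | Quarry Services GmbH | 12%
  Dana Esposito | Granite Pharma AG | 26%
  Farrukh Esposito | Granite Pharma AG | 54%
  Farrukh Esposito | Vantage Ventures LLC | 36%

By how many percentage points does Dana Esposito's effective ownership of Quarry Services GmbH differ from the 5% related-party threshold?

By parent–child attribution (R3), Dana Esposito is treated as also owning Farrukh Esposito's interest in Vantage Ventures LLC, giving 46% + 36% = 82%.
By parent–child attribution (R3), Dana Esposito is treated as also owning Farrukh Esposito's interest in Wildmere Holdings Ltd, giving 79% + 21% = 100%.
By parent–child attribution (R3), Dana Esposito is treated as also owning Farrukh Esposito's interest in Granite Pharma AG, giving 26% + 54% = 80%.
Chain via Vantage Ventures LLC (R1): 82% × 19% = 15.58% of Quarry Services GmbH.
Chain via Wildmere Holdings Ltd (R1): 100% × 12% = 12% of Quarry Services GmbH.
Chain via Granite Pharma AG (R1): 80% × 24% = 19.2% of Quarry Services GmbH.
Aggregating (R2): 15.58% + 12% + 19.2% = 46.78%.
46.78% exceeds the 5% threshold by 41.78 percentage points.

41.78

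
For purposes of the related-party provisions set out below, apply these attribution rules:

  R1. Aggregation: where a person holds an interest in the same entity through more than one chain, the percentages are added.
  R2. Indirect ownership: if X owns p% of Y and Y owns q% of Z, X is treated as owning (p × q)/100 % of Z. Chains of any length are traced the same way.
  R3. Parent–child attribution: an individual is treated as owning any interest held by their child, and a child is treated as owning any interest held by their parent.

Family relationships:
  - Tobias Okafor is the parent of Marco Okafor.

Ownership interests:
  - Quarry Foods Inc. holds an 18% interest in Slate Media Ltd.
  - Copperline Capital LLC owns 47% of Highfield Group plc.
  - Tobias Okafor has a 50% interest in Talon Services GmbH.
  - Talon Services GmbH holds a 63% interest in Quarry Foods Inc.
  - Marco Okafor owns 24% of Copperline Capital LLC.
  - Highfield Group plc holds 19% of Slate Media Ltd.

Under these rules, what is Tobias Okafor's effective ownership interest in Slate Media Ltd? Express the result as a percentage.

By parent–child attribution (R3), Tobias Okafor is treated as owning Marco Okafor's 24% interest in Copperline Capital LLC.
Chain via Talon Services GmbH → Quarry Foods Inc. (R2): 50% × 63% × 18% = 5.67% of Slate Media Ltd.
Chain via Copperline Capital LLC → Highfield Group plc (R2): 24% × 47% × 19% = 2.1432% of Slate Media Ltd.
Aggregating (R1): 5.67% + 2.1432% = 7.8132%.

7.8132%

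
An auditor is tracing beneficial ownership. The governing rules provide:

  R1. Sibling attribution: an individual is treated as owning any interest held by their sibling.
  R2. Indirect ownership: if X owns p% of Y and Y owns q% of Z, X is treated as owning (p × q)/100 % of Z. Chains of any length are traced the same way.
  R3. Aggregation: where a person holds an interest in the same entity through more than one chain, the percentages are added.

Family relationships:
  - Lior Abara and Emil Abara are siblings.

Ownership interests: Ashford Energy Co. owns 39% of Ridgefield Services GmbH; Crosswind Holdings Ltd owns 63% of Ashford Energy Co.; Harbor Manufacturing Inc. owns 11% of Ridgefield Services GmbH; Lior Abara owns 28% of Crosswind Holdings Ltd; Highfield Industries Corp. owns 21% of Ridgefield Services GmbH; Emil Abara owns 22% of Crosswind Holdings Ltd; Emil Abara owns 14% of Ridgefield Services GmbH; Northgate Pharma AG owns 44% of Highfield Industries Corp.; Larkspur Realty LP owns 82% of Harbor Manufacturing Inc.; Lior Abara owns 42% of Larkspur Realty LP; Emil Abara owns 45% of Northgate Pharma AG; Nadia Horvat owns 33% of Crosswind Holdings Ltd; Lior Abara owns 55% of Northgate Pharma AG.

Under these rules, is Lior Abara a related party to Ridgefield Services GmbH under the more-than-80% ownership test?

No

By sibling attribution (R1), Lior Abara is treated as also owning Emil Abara's interest in Crosswind Holdings Ltd, giving 28% + 22% = 50%.
By sibling attribution (R1), Lior Abara is treated as also owning Emil Abara's interest in Northgate Pharma AG, giving 55% + 45% = 100%.
By sibling attribution (R1), Lior Abara is treated as owning Emil Abara's 14% interest in Ridgefield Services GmbH.
Chain via Larkspur Realty LP → Harbor Manufacturing Inc. (R2): 42% × 82% × 11% = 3.7884% of Ridgefield Services GmbH.
Chain via Crosswind Holdings Ltd → Ashford Energy Co. (R2): 50% × 63% × 39% = 12.285% of Ridgefield Services GmbH.
Chain via Northgate Pharma AG → Highfield Industries Corp. (R2): 100% × 44% × 21% = 9.24% of Ridgefield Services GmbH.
Direct interest in Ridgefield Services GmbH: 14%.
Aggregating (R3): 3.7884% + 12.285% + 9.24% + 14% = 39.3134%.
39.3134% does not exceed the 80% threshold, so Lior is not a related party to Ridgefield Services GmbH.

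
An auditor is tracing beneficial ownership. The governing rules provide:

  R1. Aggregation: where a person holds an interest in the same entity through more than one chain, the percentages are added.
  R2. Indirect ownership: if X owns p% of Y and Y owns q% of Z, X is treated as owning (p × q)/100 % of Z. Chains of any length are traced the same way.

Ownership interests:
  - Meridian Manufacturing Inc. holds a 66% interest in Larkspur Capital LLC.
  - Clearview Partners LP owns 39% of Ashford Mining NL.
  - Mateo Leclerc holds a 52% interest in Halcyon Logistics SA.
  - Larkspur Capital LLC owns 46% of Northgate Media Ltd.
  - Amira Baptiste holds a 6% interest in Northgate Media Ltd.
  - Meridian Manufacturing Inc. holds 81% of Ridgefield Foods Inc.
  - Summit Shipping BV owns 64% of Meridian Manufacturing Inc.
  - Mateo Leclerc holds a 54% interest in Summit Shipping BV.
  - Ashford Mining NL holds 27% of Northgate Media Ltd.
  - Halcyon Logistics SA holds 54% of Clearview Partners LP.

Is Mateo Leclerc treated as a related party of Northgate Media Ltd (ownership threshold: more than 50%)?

No

Chain via Halcyon Logistics SA → Clearview Partners LP → Ashford Mining NL (R2): 52% × 54% × 39% × 27% = 2.956824% of Northgate Media Ltd.
Chain via Summit Shipping BV → Meridian Manufacturing Inc. → Larkspur Capital LLC (R2): 54% × 64% × 66% × 46% = 10.492416% of Northgate Media Ltd.
Aggregating (R1): 2.956824% + 10.492416% = 13.44924%.
13.44924% does not exceed the 50% threshold, so Mateo is not a related party to Northgate Media Ltd.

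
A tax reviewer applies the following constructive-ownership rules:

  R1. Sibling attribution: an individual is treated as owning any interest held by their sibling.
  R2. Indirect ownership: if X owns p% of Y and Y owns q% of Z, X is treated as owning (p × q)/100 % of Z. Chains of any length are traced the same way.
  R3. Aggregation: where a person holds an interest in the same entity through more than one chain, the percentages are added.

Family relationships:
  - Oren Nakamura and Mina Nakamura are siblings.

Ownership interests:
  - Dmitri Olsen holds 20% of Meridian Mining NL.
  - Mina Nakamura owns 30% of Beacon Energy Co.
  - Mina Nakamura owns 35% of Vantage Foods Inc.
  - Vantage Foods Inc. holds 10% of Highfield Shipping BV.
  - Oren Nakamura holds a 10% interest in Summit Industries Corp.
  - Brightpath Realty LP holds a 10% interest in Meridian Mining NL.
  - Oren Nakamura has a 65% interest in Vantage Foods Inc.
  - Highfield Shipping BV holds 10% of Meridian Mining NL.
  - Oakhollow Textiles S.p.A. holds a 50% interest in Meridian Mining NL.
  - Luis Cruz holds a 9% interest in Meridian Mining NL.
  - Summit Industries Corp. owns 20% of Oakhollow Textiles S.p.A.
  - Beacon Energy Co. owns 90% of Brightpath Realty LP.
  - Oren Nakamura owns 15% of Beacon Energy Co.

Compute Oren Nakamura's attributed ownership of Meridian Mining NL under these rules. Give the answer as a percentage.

By sibling attribution (R1), Oren Nakamura is treated as also owning Mina Nakamura's interest in Vantage Foods Inc, giving 65% + 35% = 100%.
By sibling attribution (R1), Oren Nakamura is treated as also owning Mina Nakamura's interest in Beacon Energy Co, giving 15% + 30% = 45%.
Chain via Vantage Foods Inc. → Highfield Shipping BV (R2): 100% × 10% × 10% = 1% of Meridian Mining NL.
Chain via Beacon Energy Co. → Brightpath Realty LP (R2): 45% × 90% × 10% = 4.05% of Meridian Mining NL.
Chain via Summit Industries Corp. → Oakhollow Textiles S.p.A. (R2): 10% × 20% × 50% = 1% of Meridian Mining NL.
Aggregating (R3): 1% + 4.05% + 1% = 6.05%.

6.05%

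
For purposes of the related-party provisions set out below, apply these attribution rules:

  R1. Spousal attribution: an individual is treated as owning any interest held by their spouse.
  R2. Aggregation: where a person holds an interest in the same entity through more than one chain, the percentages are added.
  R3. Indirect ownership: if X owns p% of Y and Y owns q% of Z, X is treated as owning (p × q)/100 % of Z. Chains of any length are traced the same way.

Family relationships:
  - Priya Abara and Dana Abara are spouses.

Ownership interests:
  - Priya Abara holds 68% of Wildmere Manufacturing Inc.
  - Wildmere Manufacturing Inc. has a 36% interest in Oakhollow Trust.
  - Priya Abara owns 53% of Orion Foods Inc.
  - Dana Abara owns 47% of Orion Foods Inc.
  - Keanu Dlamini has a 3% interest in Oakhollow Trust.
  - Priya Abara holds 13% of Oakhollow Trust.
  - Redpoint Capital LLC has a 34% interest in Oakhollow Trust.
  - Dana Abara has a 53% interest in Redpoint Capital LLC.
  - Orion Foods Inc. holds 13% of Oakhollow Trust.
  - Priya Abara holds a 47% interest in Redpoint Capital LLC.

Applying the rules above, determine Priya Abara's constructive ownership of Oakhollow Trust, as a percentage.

84.48%

By spousal attribution (R1), Priya Abara is treated as also owning Dana Abara's interest in Orion Foods Inc, giving 53% + 47% = 100%.
By spousal attribution (R1), Priya Abara is treated as also owning Dana Abara's interest in Redpoint Capital LLC, giving 47% + 53% = 100%.
Chain via Orion Foods Inc. (R3): 100% × 13% = 13% of Oakhollow Trust.
Chain via Wildmere Manufacturing Inc. (R3): 68% × 36% = 24.48% of Oakhollow Trust.
Chain via Redpoint Capital LLC (R3): 100% × 34% = 34% of Oakhollow Trust.
Direct interest in Oakhollow Trust: 13%.
Aggregating (R2): 13% + 24.48% + 34% + 13% = 84.48%.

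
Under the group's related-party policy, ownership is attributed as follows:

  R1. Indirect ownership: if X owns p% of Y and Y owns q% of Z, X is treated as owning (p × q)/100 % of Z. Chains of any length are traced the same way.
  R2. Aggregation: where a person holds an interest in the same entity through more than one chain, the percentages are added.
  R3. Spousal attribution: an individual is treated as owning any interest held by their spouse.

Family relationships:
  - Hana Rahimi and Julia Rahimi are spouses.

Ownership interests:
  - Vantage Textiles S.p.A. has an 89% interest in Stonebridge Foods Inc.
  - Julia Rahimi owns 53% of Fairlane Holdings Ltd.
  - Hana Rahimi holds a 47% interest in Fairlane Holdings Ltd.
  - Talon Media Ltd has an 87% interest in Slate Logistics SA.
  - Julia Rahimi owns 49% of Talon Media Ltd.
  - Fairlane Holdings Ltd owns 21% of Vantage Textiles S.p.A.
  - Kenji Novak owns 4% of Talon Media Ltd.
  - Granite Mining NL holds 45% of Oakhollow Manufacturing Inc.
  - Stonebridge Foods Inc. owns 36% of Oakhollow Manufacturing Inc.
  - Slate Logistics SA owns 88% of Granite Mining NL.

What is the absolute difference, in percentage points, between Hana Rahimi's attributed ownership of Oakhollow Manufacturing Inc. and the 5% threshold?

18.60988

By spousal attribution (R3), Hana Rahimi is treated as also owning Julia Rahimi's interest in Fairlane Holdings Ltd, giving 47% + 53% = 100%.
By spousal attribution (R3), Hana Rahimi is treated as owning Julia Rahimi's 49% interest in Talon Media Ltd.
Chain via Fairlane Holdings Ltd → Vantage Textiles S.p.A. → Stonebridge Foods Inc. (R1): 100% × 21% × 89% × 36% = 6.7284% of Oakhollow Manufacturing Inc.
Chain via Talon Media Ltd → Slate Logistics SA → Granite Mining NL (R1): 49% × 87% × 88% × 45% = 16.88148% of Oakhollow Manufacturing Inc.
Aggregating (R2): 6.7284% + 16.88148% = 23.60988%.
23.60988% exceeds the 5% threshold by 18.60988 percentage points.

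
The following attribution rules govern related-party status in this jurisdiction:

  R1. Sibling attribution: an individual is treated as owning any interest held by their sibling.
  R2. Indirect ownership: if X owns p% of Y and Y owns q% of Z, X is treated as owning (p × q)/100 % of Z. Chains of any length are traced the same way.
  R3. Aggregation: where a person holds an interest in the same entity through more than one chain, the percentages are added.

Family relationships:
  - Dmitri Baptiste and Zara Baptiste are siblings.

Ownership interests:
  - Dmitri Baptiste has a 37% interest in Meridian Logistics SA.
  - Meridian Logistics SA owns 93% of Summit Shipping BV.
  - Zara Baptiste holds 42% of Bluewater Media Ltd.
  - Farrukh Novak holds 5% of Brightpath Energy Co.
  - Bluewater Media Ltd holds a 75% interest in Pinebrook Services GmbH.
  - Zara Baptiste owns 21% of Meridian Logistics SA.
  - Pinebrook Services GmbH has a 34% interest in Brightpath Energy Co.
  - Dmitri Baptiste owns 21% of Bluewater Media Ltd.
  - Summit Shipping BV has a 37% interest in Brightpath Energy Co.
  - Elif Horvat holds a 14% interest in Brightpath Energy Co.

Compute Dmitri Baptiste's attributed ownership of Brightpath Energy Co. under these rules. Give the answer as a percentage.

36.0228%

By sibling attribution (R1), Dmitri Baptiste is treated as also owning Zara Baptiste's interest in Bluewater Media Ltd, giving 21% + 42% = 63%.
By sibling attribution (R1), Dmitri Baptiste is treated as also owning Zara Baptiste's interest in Meridian Logistics SA, giving 37% + 21% = 58%.
Chain via Bluewater Media Ltd → Pinebrook Services GmbH (R2): 63% × 75% × 34% = 16.065% of Brightpath Energy Co.
Chain via Meridian Logistics SA → Summit Shipping BV (R2): 58% × 93% × 37% = 19.9578% of Brightpath Energy Co.
Aggregating (R3): 16.065% + 19.9578% = 36.0228%.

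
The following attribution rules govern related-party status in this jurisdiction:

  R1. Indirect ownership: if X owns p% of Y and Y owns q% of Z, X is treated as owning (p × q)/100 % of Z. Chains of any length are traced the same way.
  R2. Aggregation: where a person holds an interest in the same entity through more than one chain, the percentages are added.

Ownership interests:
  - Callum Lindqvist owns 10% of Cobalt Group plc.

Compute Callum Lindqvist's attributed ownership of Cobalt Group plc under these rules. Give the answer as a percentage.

10%

Direct interest in Cobalt Group plc: 10%.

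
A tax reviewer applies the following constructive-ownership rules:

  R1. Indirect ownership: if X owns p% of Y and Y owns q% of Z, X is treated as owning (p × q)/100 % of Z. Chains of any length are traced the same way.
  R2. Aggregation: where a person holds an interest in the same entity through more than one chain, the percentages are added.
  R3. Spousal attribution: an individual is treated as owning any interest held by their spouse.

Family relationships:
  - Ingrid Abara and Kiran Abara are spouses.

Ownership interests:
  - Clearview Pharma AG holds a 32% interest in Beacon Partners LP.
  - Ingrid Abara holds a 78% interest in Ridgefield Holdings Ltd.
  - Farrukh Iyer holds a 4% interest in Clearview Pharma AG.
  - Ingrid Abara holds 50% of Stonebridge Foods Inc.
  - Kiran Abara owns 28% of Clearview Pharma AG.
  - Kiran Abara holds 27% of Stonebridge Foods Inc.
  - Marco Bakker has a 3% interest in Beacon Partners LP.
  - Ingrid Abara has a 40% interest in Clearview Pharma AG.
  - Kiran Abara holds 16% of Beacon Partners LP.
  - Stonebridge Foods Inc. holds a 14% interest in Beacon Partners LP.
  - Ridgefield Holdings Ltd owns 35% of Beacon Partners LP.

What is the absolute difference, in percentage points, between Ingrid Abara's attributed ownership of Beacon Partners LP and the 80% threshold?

By spousal attribution (R3), Ingrid Abara is treated as also owning Kiran Abara's interest in Clearview Pharma AG, giving 40% + 28% = 68%.
By spousal attribution (R3), Ingrid Abara is treated as also owning Kiran Abara's interest in Stonebridge Foods Inc, giving 50% + 27% = 77%.
By spousal attribution (R3), Ingrid Abara is treated as owning Kiran Abara's 16% interest in Beacon Partners LP.
Chain via Clearview Pharma AG (R1): 68% × 32% = 21.76% of Beacon Partners LP.
Chain via Stonebridge Foods Inc. (R1): 77% × 14% = 10.78% of Beacon Partners LP.
Chain via Ridgefield Holdings Ltd (R1): 78% × 35% = 27.3% of Beacon Partners LP.
Direct interest in Beacon Partners LP: 16%.
Aggregating (R2): 21.76% + 10.78% + 27.3% + 16% = 75.84%.
75.84% falls short of the 80% threshold by 4.16 percentage points.

4.16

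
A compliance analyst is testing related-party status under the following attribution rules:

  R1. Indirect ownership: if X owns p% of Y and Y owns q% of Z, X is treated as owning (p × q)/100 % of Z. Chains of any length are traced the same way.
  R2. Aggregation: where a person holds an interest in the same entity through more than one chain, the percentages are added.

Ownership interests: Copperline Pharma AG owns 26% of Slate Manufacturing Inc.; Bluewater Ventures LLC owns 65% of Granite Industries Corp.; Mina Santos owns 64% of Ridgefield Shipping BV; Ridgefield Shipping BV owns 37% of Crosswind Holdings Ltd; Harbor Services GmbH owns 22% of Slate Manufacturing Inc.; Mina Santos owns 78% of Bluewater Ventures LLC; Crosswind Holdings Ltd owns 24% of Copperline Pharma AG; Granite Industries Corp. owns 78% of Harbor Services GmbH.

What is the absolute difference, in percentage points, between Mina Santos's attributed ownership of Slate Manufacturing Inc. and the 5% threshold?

Chain via Ridgefield Shipping BV → Crosswind Holdings Ltd → Copperline Pharma AG (R1): 64% × 37% × 24% × 26% = 1.477632% of Slate Manufacturing Inc.
Chain via Bluewater Ventures LLC → Granite Industries Corp. → Harbor Services GmbH (R1): 78% × 65% × 78% × 22% = 8.70012% of Slate Manufacturing Inc.
Aggregating (R2): 1.477632% + 8.70012% = 10.177752%.
10.177752% exceeds the 5% threshold by 5.177752 percentage points.

5.177752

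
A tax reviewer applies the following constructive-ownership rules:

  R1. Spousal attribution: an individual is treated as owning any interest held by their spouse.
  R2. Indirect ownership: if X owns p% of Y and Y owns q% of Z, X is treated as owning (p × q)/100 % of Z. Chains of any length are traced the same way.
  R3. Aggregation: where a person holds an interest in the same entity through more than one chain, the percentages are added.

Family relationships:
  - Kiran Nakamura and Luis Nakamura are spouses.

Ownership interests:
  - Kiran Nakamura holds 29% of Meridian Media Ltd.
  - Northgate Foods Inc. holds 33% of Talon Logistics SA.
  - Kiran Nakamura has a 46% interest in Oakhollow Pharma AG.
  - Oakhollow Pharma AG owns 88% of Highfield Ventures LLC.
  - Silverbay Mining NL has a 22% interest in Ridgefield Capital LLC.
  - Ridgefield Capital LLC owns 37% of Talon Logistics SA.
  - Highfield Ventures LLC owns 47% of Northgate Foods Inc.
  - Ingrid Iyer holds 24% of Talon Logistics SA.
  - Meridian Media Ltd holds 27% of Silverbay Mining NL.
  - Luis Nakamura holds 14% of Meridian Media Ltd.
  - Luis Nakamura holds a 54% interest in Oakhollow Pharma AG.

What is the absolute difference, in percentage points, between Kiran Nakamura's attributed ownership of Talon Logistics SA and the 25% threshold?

10.406146

By spousal attribution (R1), Kiran Nakamura is treated as also owning Luis Nakamura's interest in Meridian Media Ltd, giving 29% + 14% = 43%.
By spousal attribution (R1), Kiran Nakamura is treated as also owning Luis Nakamura's interest in Oakhollow Pharma AG, giving 46% + 54% = 100%.
Chain via Meridian Media Ltd → Silverbay Mining NL → Ridgefield Capital LLC (R2): 43% × 27% × 22% × 37% = 0.945054% of Talon Logistics SA.
Chain via Oakhollow Pharma AG → Highfield Ventures LLC → Northgate Foods Inc. (R2): 100% × 88% × 47% × 33% = 13.6488% of Talon Logistics SA.
Aggregating (R3): 0.945054% + 13.6488% = 14.593854%.
14.593854% falls short of the 25% threshold by 10.406146 percentage points.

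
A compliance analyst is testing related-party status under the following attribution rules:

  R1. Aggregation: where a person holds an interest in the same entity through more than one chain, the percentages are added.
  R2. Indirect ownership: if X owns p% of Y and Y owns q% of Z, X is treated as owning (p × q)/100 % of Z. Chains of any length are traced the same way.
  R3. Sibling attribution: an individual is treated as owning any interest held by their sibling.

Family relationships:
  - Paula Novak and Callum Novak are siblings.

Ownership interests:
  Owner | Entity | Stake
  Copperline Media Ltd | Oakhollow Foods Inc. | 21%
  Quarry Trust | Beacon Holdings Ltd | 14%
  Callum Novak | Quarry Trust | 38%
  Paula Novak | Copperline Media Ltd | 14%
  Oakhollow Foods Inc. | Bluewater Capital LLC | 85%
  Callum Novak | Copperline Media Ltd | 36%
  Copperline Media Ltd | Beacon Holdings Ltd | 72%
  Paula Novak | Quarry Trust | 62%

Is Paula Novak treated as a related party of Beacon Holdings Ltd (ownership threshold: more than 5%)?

By sibling attribution (R3), Paula Novak is treated as also owning Callum Novak's interest in Copperline Media Ltd, giving 14% + 36% = 50%.
By sibling attribution (R3), Paula Novak is treated as also owning Callum Novak's interest in Quarry Trust, giving 62% + 38% = 100%.
Chain via Copperline Media Ltd (R2): 50% × 72% = 36% of Beacon Holdings Ltd.
Chain via Quarry Trust (R2): 100% × 14% = 14% of Beacon Holdings Ltd.
Aggregating (R1): 36% + 14% = 50%.
50% exceeds the 5% threshold, so Paula is a related party to Beacon Holdings Ltd.

Yes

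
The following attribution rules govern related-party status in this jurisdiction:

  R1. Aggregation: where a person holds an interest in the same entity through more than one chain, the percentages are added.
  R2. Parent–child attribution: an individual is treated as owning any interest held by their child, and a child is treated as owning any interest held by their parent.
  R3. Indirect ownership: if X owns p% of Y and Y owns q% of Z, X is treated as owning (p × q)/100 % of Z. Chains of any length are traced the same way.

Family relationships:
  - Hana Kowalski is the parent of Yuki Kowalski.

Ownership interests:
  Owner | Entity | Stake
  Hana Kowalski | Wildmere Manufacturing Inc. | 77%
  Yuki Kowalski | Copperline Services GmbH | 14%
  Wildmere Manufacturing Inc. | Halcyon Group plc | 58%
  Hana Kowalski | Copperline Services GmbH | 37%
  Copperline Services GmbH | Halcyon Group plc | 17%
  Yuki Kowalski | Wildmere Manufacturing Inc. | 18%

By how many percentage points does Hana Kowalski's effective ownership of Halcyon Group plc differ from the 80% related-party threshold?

16.23

By parent–child attribution (R2), Hana Kowalski is treated as also owning Yuki Kowalski's interest in Copperline Services GmbH, giving 37% + 14% = 51%.
By parent–child attribution (R2), Hana Kowalski is treated as also owning Yuki Kowalski's interest in Wildmere Manufacturing Inc, giving 77% + 18% = 95%.
Chain via Copperline Services GmbH (R3): 51% × 17% = 8.67% of Halcyon Group plc.
Chain via Wildmere Manufacturing Inc. (R3): 95% × 58% = 55.1% of Halcyon Group plc.
Aggregating (R1): 8.67% + 55.1% = 63.77%.
63.77% falls short of the 80% threshold by 16.23 percentage points.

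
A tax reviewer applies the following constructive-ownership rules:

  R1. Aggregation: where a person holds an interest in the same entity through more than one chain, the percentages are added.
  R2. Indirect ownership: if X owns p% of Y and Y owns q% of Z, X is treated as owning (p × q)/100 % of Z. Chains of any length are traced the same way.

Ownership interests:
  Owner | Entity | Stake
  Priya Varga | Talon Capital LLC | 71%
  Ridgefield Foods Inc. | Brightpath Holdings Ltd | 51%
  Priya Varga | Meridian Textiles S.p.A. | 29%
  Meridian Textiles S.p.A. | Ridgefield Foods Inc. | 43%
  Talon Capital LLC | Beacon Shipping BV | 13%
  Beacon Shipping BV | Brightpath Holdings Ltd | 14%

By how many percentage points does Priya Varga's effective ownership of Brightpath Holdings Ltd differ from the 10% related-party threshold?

2.3481

Chain via Meridian Textiles S.p.A. → Ridgefield Foods Inc. (R2): 29% × 43% × 51% = 6.3597% of Brightpath Holdings Ltd.
Chain via Talon Capital LLC → Beacon Shipping BV (R2): 71% × 13% × 14% = 1.2922% of Brightpath Holdings Ltd.
Aggregating (R1): 6.3597% + 1.2922% = 7.6519%.
7.6519% falls short of the 10% threshold by 2.3481 percentage points.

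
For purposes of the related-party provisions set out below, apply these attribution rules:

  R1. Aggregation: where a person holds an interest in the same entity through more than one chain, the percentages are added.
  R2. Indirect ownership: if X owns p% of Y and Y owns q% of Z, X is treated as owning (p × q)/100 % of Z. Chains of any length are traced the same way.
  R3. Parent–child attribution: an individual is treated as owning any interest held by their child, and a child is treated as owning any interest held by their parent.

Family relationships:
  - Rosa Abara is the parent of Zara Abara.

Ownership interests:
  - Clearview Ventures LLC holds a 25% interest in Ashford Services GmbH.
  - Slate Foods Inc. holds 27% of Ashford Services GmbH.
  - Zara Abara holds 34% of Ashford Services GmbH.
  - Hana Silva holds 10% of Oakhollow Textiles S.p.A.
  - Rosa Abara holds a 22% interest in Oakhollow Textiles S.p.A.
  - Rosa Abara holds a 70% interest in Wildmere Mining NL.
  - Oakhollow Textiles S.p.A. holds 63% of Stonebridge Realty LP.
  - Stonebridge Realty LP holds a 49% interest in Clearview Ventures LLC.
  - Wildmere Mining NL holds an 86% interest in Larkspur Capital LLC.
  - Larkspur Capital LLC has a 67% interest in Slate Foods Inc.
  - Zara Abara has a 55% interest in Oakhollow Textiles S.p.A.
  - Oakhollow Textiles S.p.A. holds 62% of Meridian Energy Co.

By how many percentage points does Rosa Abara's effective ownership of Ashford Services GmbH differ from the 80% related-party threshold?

By parent–child attribution (R3), Rosa Abara is treated as also owning Zara Abara's interest in Oakhollow Textiles S.p.A, giving 22% + 55% = 77%.
By parent–child attribution (R3), Rosa Abara is treated as owning Zara Abara's 34% interest in Ashford Services GmbH.
Chain via Oakhollow Textiles S.p.A. → Stonebridge Realty LP → Clearview Ventures LLC (R2): 77% × 63% × 49% × 25% = 5.942475% of Ashford Services GmbH.
Chain via Wildmere Mining NL → Larkspur Capital LLC → Slate Foods Inc. (R2): 70% × 86% × 67% × 27% = 10.89018% of Ashford Services GmbH.
Direct interest in Ashford Services GmbH: 34%.
Aggregating (R1): 5.942475% + 10.89018% + 34% = 50.832655%.
50.832655% falls short of the 80% threshold by 29.167345 percentage points.

29.167345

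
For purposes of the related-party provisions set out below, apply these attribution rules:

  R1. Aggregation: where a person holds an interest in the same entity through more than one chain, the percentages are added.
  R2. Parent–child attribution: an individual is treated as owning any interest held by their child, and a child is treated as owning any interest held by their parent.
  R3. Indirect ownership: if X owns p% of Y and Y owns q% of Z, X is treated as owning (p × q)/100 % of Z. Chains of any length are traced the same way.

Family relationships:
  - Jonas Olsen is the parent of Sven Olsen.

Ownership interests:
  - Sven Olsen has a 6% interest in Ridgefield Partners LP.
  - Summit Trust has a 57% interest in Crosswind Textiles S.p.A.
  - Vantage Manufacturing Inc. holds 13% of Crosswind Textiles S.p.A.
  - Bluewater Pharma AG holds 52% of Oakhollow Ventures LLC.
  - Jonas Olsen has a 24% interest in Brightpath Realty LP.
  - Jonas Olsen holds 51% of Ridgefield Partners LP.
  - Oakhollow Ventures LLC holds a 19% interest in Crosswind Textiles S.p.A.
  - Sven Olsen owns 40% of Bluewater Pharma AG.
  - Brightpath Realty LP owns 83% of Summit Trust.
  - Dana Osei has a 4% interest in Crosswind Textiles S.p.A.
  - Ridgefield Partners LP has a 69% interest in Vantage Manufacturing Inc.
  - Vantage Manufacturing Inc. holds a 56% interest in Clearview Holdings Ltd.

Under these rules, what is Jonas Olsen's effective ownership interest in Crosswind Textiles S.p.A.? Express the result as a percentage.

20.4193%

By parent–child attribution (R2), Jonas Olsen is treated as also owning Sven Olsen's interest in Ridgefield Partners LP, giving 51% + 6% = 57%.
By parent–child attribution (R2), Jonas Olsen is treated as owning Sven Olsen's 40% interest in Bluewater Pharma AG.
Chain via Brightpath Realty LP → Summit Trust (R3): 24% × 83% × 57% = 11.3544% of Crosswind Textiles S.p.A.
Chain via Ridgefield Partners LP → Vantage Manufacturing Inc. (R3): 57% × 69% × 13% = 5.1129% of Crosswind Textiles S.p.A.
Chain via Bluewater Pharma AG → Oakhollow Ventures LLC (R3): 40% × 52% × 19% = 3.952% of Crosswind Textiles S.p.A.
Aggregating (R1): 11.3544% + 5.1129% + 3.952% = 20.4193%.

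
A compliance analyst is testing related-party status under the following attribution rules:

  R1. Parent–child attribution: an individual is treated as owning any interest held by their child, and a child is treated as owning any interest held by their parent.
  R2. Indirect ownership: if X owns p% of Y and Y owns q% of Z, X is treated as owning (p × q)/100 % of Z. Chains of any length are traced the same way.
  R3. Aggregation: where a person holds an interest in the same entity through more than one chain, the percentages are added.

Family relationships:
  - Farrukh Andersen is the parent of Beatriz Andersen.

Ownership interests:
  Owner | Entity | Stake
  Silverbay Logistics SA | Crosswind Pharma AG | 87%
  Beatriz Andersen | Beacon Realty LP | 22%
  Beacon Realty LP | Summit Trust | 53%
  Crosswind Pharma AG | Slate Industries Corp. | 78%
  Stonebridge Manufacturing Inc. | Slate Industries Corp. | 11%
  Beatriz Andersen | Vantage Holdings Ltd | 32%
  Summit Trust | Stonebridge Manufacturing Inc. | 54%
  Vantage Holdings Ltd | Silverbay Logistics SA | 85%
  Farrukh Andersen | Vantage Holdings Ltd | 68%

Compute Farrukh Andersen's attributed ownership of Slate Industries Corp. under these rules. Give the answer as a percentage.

By parent–child attribution (R1), Farrukh Andersen is treated as also owning Beatriz Andersen's interest in Vantage Holdings Ltd, giving 68% + 32% = 100%.
By parent–child attribution (R1), Farrukh Andersen is treated as owning Beatriz Andersen's 22% interest in Beacon Realty LP.
Chain via Vantage Holdings Ltd → Silverbay Logistics SA → Crosswind Pharma AG (R2): 100% × 85% × 87% × 78% = 57.681% of Slate Industries Corp.
Chain via Beacon Realty LP → Summit Trust → Stonebridge Manufacturing Inc. (R2): 22% × 53% × 54% × 11% = 0.692604% of Slate Industries Corp.
Aggregating (R3): 57.681% + 0.692604% = 58.373604%.

58.373604%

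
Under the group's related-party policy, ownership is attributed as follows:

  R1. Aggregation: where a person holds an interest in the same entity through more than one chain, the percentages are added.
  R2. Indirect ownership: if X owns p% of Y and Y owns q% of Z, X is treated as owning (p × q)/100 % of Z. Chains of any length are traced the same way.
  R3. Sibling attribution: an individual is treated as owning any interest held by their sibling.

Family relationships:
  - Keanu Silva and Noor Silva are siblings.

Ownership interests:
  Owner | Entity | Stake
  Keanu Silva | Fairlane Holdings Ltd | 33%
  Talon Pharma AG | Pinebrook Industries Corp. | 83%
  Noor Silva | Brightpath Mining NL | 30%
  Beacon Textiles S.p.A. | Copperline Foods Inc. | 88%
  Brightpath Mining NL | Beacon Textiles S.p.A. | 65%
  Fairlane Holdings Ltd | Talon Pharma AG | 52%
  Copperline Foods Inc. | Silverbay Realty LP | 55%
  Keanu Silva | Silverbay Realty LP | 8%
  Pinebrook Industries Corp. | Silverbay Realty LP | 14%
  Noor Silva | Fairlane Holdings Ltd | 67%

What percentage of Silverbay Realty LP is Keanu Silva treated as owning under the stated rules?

By sibling attribution (R3), Keanu Silva is treated as also owning Noor Silva's interest in Fairlane Holdings Ltd, giving 33% + 67% = 100%.
By sibling attribution (R3), Keanu Silva is treated as owning Noor Silva's 30% interest in Brightpath Mining NL.
Chain via Fairlane Holdings Ltd → Talon Pharma AG → Pinebrook Industries Corp. (R2): 100% × 52% × 83% × 14% = 6.0424% of Silverbay Realty LP.
Direct interest in Silverbay Realty LP: 8%.
Chain via Brightpath Mining NL → Beacon Textiles S.p.A. → Copperline Foods Inc. (R2): 30% × 65% × 88% × 55% = 9.438% of Silverbay Realty LP.
Aggregating (R1): 6.0424% + 8% + 9.438% = 23.4804%.

23.4804%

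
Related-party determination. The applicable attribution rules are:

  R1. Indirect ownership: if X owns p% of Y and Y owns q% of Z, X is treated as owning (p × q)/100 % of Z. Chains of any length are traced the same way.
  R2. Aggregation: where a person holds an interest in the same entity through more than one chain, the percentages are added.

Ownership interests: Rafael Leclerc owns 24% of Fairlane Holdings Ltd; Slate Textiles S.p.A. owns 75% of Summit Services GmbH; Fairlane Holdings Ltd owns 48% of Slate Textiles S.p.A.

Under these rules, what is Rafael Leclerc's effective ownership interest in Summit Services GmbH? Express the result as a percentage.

8.64%

Chain via Fairlane Holdings Ltd → Slate Textiles S.p.A. (R1): 24% × 48% × 75% = 8.64% of Summit Services GmbH.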